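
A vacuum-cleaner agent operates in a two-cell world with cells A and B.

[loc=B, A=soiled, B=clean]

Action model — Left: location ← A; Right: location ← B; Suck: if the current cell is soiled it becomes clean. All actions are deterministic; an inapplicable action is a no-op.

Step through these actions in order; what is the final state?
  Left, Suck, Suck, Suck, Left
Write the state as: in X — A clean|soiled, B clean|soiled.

in A — A clean, B clean

Left (#1): in A — A soiled, B clean
Suck (#2): in A — A clean, B clean
Suck (#3): in A — A clean, B clean
Suck (#4): in A — A clean, B clean
Left (#5): in A — A clean, B clean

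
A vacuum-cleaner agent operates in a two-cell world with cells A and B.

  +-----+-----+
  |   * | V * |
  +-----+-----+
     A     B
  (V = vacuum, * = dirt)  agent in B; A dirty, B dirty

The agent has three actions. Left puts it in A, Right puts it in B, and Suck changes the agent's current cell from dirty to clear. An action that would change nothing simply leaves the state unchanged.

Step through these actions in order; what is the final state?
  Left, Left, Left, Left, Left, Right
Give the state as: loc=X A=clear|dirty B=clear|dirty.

loc=B A=dirty B=dirty

1) do Left; now loc=A A=dirty B=dirty
2) do Left; now loc=A A=dirty B=dirty
3) do Left; now loc=A A=dirty B=dirty
4) do Left; now loc=A A=dirty B=dirty
5) do Left; now loc=A A=dirty B=dirty
6) do Right; now loc=B A=dirty B=dirty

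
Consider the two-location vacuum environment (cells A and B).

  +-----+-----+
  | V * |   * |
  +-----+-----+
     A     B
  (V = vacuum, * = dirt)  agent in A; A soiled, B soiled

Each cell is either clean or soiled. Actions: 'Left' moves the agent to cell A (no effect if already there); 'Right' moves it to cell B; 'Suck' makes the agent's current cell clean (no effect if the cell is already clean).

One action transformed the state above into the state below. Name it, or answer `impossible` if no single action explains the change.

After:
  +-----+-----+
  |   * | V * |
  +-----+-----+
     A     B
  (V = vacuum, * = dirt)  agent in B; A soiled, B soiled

Right

try  Left: <A|soiled|soiled>
try Right: <B|soiled|soiled>  ← match
try  Suck: <A|clean|soiled>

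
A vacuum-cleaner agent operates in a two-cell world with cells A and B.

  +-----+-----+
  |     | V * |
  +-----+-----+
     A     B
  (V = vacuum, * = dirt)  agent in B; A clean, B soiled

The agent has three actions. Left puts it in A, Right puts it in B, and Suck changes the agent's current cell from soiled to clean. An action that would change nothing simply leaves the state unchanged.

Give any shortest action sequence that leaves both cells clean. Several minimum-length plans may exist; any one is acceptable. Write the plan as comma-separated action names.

step 1/1 (Suck): in B — A clean, B clean
min 1: B is soiled, one Suck

Suck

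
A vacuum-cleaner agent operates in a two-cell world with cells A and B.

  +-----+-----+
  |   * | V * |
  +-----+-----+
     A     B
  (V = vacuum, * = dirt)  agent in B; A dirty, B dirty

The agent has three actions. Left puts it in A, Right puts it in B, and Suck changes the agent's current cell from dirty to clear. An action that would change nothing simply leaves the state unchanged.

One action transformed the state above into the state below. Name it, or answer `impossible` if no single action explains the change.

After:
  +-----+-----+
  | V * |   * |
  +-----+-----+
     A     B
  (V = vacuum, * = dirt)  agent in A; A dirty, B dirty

try  Left: in A — A dirty, B dirty  ← match
try Right: in B — A dirty, B dirty
try  Suck: in B — A dirty, B clear

Left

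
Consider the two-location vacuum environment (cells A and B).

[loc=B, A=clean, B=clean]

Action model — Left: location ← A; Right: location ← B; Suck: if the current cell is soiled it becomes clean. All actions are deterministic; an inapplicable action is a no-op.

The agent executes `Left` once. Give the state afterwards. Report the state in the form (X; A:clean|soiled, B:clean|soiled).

(A; A:clean, B:clean)

start: (B; A:clean, B:clean)
[1] after Left: (A; A:clean, B:clean)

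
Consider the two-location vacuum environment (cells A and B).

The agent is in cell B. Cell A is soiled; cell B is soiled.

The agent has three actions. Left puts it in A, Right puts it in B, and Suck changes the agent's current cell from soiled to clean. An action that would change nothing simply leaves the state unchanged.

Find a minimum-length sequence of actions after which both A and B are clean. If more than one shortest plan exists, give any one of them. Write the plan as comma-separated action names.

Suck, Left, Suck

t=1 Suck ⇒ (B; A:soiled, B:clean)
t=2 Left ⇒ (A; A:soiled, B:clean)
t=3 Suck ⇒ (A; A:clean, B:clean)
min 3: Suck B + move + Suck A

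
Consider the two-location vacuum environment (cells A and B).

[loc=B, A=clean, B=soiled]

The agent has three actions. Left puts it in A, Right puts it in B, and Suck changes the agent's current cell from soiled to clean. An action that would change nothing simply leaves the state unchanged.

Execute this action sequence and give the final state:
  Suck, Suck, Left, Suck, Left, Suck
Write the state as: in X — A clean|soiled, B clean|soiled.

in A — A clean, B clean

Suck (#1): in B — A clean, B clean
Suck (#2): in B — A clean, B clean
Left (#3): in A — A clean, B clean
Suck (#4): in A — A clean, B clean
Left (#5): in A — A clean, B clean
Suck (#6): in A — A clean, B clean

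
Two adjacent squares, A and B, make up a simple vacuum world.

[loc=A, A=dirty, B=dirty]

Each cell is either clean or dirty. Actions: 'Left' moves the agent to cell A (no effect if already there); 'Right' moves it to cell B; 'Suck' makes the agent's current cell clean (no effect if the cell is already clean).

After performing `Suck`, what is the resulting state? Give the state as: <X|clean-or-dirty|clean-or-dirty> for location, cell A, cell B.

<A|clean|dirty>

start: <A|dirty|dirty>
[1] after Suck: <A|clean|dirty>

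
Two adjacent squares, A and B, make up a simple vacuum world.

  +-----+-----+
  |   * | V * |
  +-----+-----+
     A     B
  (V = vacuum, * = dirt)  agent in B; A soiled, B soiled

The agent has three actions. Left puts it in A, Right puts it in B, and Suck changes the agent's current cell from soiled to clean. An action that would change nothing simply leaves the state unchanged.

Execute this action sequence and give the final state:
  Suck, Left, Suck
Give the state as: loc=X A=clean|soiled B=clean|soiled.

loc=A A=clean B=clean

[1] after Suck: loc=B A=soiled B=clean
[2] after Left: loc=A A=soiled B=clean
[3] after Suck: loc=A A=clean B=clean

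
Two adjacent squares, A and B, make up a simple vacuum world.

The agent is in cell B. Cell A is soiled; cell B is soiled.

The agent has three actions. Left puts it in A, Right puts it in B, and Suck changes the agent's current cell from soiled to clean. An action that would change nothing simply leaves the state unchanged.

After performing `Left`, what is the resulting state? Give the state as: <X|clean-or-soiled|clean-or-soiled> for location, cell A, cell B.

<A|soiled|soiled>

start: <B|soiled|soiled>
t=1 Left ⇒ <A|soiled|soiled>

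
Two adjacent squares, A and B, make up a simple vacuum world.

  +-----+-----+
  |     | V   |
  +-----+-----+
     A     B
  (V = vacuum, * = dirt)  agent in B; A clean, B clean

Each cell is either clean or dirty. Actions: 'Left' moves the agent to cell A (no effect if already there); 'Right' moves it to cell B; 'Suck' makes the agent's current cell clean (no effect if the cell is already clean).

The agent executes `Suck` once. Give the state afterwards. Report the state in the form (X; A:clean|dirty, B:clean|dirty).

(B; A:clean, B:clean)

start: (B; A:clean, B:clean)
step 1/1 (Suck): (B; A:clean, B:clean)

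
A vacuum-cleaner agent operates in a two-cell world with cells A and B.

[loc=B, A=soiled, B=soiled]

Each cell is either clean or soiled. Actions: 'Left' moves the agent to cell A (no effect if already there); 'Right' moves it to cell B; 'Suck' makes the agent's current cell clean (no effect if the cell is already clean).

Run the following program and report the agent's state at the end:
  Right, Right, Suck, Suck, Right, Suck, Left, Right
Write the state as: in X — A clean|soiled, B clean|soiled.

in B — A soiled, B clean

1. Right → in B — A soiled, B soiled
2. Right → in B — A soiled, B soiled
3. Suck → in B — A soiled, B clean
4. Suck → in B — A soiled, B clean
5. Right → in B — A soiled, B clean
6. Suck → in B — A soiled, B clean
7. Left → in A — A soiled, B clean
8. Right → in B — A soiled, B clean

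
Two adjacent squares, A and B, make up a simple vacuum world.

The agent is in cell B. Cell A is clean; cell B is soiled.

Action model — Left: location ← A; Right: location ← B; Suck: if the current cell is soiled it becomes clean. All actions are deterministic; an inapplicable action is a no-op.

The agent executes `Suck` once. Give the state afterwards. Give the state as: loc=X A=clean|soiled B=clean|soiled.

start: loc=B A=clean B=soiled
1. Suck → loc=B A=clean B=clean

loc=B A=clean B=clean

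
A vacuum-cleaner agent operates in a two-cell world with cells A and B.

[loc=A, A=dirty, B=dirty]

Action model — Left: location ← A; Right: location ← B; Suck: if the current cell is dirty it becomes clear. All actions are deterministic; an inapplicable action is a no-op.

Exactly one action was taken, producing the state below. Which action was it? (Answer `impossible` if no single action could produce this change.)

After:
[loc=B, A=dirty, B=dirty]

Right

try  Left: (A; A:dirty, B:dirty)
try Right: (B; A:dirty, B:dirty)  ← match
try  Suck: (A; A:clear, B:dirty)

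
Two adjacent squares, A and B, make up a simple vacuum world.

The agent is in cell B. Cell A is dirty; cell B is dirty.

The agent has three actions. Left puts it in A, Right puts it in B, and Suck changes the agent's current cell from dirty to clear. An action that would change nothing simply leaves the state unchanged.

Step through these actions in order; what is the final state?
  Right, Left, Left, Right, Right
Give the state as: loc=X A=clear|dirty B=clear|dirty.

t=1 Right ⇒ loc=B A=dirty B=dirty
t=2 Left ⇒ loc=A A=dirty B=dirty
t=3 Left ⇒ loc=A A=dirty B=dirty
t=4 Right ⇒ loc=B A=dirty B=dirty
t=5 Right ⇒ loc=B A=dirty B=dirty

loc=B A=dirty B=dirty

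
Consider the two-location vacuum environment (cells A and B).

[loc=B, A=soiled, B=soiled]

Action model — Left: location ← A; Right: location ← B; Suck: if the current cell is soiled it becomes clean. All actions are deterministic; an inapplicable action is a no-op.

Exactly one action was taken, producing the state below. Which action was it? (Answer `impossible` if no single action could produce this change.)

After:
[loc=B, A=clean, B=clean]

impossible

try  Left: in A — A soiled, B soiled
try Right: in B — A soiled, B soiled
try  Suck: in B — A soiled, B clean
no single action produces the after-state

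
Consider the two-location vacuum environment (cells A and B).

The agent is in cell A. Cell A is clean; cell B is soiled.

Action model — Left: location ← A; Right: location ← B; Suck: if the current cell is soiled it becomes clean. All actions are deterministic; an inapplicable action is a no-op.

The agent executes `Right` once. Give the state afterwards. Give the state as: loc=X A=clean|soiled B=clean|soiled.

loc=B A=clean B=soiled

start: loc=A A=clean B=soiled
step 1/1 (Right): loc=B A=clean B=soiled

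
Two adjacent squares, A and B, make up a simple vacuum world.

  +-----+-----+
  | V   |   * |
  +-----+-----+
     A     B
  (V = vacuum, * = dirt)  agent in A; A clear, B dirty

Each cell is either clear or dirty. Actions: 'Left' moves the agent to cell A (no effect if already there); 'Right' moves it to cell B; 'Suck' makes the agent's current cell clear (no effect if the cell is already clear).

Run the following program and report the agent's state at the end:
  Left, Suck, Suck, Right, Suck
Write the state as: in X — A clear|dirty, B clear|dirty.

1) do Left; now in A — A clear, B dirty
2) do Suck; now in A — A clear, B dirty
3) do Suck; now in A — A clear, B dirty
4) do Right; now in B — A clear, B dirty
5) do Suck; now in B — A clear, B clear

in B — A clear, B clear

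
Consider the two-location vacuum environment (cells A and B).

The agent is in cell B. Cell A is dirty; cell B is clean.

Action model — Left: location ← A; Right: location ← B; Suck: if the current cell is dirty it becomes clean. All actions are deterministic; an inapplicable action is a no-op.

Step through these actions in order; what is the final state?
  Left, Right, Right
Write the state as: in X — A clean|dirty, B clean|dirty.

t=1 Left ⇒ in A — A dirty, B clean
t=2 Right ⇒ in B — A dirty, B clean
t=3 Right ⇒ in B — A dirty, B clean

in B — A dirty, B clean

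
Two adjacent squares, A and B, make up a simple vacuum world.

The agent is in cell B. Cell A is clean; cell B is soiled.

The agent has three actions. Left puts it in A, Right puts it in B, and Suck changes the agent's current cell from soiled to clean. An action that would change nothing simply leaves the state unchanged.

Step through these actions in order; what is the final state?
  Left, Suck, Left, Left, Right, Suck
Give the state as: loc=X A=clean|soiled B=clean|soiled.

t=1 Left ⇒ loc=A A=clean B=soiled
t=2 Suck ⇒ loc=A A=clean B=soiled
t=3 Left ⇒ loc=A A=clean B=soiled
t=4 Left ⇒ loc=A A=clean B=soiled
t=5 Right ⇒ loc=B A=clean B=soiled
t=6 Suck ⇒ loc=B A=clean B=clean

loc=B A=clean B=clean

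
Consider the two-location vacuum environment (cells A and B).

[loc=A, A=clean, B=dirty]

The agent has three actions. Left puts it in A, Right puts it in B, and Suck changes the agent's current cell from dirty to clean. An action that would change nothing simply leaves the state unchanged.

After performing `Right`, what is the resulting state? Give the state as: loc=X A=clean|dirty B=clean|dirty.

start: loc=A A=clean B=dirty
[1] after Right: loc=B A=clean B=dirty

loc=B A=clean B=dirty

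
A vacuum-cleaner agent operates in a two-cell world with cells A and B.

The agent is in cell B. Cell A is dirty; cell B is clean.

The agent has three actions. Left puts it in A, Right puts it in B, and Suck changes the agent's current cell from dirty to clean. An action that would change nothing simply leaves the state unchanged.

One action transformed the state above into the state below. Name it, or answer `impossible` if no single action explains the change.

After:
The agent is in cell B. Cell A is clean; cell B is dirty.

try  Left: in A — A dirty, B clean
try Right: in B — A dirty, B clean
try  Suck: in B — A dirty, B clean
no single action produces the after-state

impossible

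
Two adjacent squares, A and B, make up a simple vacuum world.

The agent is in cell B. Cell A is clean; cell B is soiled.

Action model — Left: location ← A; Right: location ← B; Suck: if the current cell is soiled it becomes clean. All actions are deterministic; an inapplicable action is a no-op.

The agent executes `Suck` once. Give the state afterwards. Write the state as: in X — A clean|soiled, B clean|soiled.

in B — A clean, B clean

start: in B — A clean, B soiled
1) do Suck; now in B — A clean, B clean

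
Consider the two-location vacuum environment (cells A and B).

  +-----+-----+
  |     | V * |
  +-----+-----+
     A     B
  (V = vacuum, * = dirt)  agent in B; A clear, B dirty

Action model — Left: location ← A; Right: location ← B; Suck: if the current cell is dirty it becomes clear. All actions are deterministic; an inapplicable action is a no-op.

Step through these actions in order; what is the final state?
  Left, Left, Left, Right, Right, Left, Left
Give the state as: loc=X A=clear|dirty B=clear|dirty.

t=1 Left ⇒ loc=A A=clear B=dirty
t=2 Left ⇒ loc=A A=clear B=dirty
t=3 Left ⇒ loc=A A=clear B=dirty
t=4 Right ⇒ loc=B A=clear B=dirty
t=5 Right ⇒ loc=B A=clear B=dirty
t=6 Left ⇒ loc=A A=clear B=dirty
t=7 Left ⇒ loc=A A=clear B=dirty

loc=A A=clear B=dirty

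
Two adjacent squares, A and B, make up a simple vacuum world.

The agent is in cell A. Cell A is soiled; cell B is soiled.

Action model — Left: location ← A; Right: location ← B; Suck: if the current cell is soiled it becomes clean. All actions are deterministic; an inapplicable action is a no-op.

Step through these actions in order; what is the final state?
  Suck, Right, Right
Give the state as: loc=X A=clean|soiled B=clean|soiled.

loc=B A=clean B=soiled

step 1/3 (Suck): loc=A A=clean B=soiled
step 2/3 (Right): loc=B A=clean B=soiled
step 3/3 (Right): loc=B A=clean B=soiled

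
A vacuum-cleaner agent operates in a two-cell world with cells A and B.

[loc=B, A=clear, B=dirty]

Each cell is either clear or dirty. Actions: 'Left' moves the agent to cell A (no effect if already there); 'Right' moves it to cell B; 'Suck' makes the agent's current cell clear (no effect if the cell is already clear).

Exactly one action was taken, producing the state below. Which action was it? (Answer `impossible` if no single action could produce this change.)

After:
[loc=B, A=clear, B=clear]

try  Left: loc=A A=clear B=dirty
try Right: loc=B A=clear B=dirty
try  Suck: loc=B A=clear B=clear  ← match

Suck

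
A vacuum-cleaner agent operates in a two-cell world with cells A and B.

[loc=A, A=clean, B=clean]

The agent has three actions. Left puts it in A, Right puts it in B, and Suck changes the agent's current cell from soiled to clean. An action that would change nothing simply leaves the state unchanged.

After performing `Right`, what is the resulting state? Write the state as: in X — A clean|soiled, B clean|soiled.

start: in A — A clean, B clean
step 1/1 (Right): in B — A clean, B clean

in B — A clean, B clean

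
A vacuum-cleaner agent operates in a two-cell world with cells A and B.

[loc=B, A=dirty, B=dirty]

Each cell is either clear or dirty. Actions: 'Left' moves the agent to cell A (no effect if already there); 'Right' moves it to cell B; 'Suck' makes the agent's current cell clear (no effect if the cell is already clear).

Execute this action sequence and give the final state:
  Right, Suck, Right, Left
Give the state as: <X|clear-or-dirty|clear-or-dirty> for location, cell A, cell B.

<A|dirty|clear>

1. Right → <B|dirty|dirty>
2. Suck → <B|dirty|clear>
3. Right → <B|dirty|clear>
4. Left → <A|dirty|clear>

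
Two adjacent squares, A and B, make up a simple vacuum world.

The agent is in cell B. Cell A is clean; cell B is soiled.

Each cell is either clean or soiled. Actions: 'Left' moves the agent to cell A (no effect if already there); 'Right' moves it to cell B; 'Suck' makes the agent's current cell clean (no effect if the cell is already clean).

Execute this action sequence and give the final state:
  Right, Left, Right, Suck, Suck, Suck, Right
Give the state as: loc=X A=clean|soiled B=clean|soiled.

loc=B A=clean B=clean

t=1 Right ⇒ loc=B A=clean B=soiled
t=2 Left ⇒ loc=A A=clean B=soiled
t=3 Right ⇒ loc=B A=clean B=soiled
t=4 Suck ⇒ loc=B A=clean B=clean
t=5 Suck ⇒ loc=B A=clean B=clean
t=6 Suck ⇒ loc=B A=clean B=clean
t=7 Right ⇒ loc=B A=clean B=clean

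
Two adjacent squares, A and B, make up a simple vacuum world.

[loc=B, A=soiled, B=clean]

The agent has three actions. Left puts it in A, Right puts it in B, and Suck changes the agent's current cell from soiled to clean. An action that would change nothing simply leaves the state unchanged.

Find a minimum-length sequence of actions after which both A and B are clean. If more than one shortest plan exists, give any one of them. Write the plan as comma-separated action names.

t=1 Left ⇒ <A|soiled|clean>
t=2 Suck ⇒ <A|clean|clean>
min 2: go A then Suck

Left, Suck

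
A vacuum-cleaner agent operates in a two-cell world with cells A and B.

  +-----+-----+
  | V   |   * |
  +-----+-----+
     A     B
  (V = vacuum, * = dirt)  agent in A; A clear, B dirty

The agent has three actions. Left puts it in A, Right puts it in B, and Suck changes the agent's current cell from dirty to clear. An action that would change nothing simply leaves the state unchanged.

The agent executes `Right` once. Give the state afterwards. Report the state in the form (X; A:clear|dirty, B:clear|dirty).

(B; A:clear, B:dirty)

start: (A; A:clear, B:dirty)
[1] after Right: (B; A:clear, B:dirty)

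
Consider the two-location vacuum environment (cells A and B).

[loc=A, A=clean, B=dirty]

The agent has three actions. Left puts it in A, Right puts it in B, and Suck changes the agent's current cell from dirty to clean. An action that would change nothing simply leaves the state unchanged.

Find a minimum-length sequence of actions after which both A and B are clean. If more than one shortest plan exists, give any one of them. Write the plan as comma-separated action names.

step 1/2 (Right): loc=B A=clean B=dirty
step 2/2 (Suck): loc=B A=clean B=clean
min 2: go B then Suck

Right, Suck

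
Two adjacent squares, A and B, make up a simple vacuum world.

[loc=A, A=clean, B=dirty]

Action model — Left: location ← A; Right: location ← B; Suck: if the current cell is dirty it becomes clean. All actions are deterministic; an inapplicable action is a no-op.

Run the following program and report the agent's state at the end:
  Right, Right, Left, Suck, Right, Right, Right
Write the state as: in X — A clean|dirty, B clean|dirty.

in B — A clean, B dirty

1) do Right; now in B — A clean, B dirty
2) do Right; now in B — A clean, B dirty
3) do Left; now in A — A clean, B dirty
4) do Suck; now in A — A clean, B dirty
5) do Right; now in B — A clean, B dirty
6) do Right; now in B — A clean, B dirty
7) do Right; now in B — A clean, B dirty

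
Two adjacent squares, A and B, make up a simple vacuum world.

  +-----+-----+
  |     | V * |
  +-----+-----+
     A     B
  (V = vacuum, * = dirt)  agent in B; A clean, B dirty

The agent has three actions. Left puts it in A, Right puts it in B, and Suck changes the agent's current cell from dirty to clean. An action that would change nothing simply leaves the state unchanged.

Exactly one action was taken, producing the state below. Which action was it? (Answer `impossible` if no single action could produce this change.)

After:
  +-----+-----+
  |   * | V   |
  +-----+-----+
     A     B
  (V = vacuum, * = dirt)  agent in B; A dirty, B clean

try  Left: <A|clean|dirty>
try Right: <B|clean|dirty>
try  Suck: <B|clean|clean>
no single action produces the after-state

impossible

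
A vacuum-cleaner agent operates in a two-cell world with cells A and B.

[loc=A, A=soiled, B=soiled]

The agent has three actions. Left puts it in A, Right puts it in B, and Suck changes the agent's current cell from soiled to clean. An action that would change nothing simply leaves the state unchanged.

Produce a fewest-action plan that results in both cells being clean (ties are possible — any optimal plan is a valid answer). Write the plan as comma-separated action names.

t=1 Suck ⇒ in A — A clean, B soiled
t=2 Right ⇒ in B — A clean, B soiled
t=3 Suck ⇒ in B — A clean, B clean
min 3: Suck A + move + Suck B

Suck, Right, Suck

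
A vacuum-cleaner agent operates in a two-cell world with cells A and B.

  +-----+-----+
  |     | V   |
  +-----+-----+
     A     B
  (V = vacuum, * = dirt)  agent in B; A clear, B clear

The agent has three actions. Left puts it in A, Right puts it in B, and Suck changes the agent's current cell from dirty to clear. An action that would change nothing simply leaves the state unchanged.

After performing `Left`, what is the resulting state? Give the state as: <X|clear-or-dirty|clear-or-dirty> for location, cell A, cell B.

<A|clear|clear>

start: <B|clear|clear>
[1] after Left: <A|clear|clear>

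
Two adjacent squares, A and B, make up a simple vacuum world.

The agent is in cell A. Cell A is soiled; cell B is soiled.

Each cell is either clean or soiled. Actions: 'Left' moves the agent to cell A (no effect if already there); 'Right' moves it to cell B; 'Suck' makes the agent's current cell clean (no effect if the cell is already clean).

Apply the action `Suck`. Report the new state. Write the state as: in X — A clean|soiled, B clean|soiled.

in A — A clean, B soiled

start: in A — A soiled, B soiled
t=1 Suck ⇒ in A — A clean, B soiled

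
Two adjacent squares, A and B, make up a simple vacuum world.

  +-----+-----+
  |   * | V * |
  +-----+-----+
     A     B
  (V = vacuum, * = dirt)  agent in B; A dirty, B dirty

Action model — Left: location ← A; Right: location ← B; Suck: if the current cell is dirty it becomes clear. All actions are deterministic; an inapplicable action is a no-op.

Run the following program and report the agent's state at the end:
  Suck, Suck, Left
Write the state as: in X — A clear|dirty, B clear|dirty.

in A — A dirty, B clear

step 1/3 (Suck): in B — A dirty, B clear
step 2/3 (Suck): in B — A dirty, B clear
step 3/3 (Left): in A — A dirty, B clear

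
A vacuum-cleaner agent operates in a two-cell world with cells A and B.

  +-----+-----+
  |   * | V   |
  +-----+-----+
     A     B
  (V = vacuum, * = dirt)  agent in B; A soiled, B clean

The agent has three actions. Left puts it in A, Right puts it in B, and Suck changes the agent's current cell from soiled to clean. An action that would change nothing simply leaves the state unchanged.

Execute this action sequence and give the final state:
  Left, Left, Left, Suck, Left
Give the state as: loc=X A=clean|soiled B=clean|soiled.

loc=A A=clean B=clean

1. Left → loc=A A=soiled B=clean
2. Left → loc=A A=soiled B=clean
3. Left → loc=A A=soiled B=clean
4. Suck → loc=A A=clean B=clean
5. Left → loc=A A=clean B=clean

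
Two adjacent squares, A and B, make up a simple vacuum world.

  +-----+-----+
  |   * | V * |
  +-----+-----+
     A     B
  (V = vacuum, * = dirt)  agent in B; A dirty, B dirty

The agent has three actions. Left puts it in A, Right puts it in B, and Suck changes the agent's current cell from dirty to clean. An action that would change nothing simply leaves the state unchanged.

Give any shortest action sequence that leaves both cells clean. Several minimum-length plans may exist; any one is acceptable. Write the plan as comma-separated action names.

Suck, Left, Suck

step 1/3 (Suck): loc=B A=dirty B=clean
step 2/3 (Left): loc=A A=dirty B=clean
step 3/3 (Suck): loc=A A=clean B=clean
min 3: Suck B + move + Suck A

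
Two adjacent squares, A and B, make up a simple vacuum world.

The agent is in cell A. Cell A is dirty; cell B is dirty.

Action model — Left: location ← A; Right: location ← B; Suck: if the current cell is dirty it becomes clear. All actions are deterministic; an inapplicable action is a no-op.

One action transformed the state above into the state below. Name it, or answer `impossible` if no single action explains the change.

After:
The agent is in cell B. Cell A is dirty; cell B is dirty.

try  Left: loc=A A=dirty B=dirty
try Right: loc=B A=dirty B=dirty  ← match
try  Suck: loc=A A=clear B=dirty

Right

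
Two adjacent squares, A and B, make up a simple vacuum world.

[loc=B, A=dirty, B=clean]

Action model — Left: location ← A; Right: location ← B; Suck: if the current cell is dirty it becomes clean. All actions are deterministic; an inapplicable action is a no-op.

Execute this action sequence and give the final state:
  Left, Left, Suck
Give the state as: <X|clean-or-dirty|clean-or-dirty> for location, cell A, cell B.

step 1/3 (Left): <A|dirty|clean>
step 2/3 (Left): <A|dirty|clean>
step 3/3 (Suck): <A|clean|clean>

<A|clean|clean>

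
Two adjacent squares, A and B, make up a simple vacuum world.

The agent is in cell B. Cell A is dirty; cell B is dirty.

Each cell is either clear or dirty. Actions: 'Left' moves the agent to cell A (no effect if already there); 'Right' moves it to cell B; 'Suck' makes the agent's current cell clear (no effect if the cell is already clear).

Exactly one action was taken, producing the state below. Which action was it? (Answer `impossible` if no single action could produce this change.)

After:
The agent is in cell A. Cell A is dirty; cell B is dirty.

try  Left: in A — A dirty, B dirty  ← match
try Right: in B — A dirty, B dirty
try  Suck: in B — A dirty, B clear

Left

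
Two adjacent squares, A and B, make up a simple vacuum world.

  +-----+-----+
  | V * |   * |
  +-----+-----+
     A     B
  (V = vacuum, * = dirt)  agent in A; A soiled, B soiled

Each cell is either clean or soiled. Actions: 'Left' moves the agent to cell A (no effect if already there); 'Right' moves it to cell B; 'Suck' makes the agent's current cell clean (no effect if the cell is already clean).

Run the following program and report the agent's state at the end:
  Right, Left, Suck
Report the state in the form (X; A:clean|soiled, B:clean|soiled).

Right (#1): (B; A:soiled, B:soiled)
Left (#2): (A; A:soiled, B:soiled)
Suck (#3): (A; A:clean, B:soiled)

(A; A:clean, B:soiled)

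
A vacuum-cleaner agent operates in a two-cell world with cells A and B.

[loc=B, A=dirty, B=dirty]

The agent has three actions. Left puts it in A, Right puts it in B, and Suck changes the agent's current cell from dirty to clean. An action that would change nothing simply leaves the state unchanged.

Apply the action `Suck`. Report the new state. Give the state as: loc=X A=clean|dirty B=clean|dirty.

start: loc=B A=dirty B=dirty
1) do Suck; now loc=B A=dirty B=clean

loc=B A=dirty B=clean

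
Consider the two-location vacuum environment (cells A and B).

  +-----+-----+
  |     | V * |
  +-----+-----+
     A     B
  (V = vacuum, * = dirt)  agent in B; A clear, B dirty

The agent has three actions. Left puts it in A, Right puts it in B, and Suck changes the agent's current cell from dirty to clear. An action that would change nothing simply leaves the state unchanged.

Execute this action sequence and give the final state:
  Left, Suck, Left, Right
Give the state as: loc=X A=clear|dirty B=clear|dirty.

Left (#1): loc=A A=clear B=dirty
Suck (#2): loc=A A=clear B=dirty
Left (#3): loc=A A=clear B=dirty
Right (#4): loc=B A=clear B=dirty

loc=B A=clear B=dirty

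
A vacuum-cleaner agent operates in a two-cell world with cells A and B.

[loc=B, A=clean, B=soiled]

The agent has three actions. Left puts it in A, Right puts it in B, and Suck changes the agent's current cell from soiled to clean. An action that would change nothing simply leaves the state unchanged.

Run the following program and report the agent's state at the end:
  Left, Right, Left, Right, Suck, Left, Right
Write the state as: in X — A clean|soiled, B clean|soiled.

1) do Left; now in A — A clean, B soiled
2) do Right; now in B — A clean, B soiled
3) do Left; now in A — A clean, B soiled
4) do Right; now in B — A clean, B soiled
5) do Suck; now in B — A clean, B clean
6) do Left; now in A — A clean, B clean
7) do Right; now in B — A clean, B clean

in B — A clean, B clean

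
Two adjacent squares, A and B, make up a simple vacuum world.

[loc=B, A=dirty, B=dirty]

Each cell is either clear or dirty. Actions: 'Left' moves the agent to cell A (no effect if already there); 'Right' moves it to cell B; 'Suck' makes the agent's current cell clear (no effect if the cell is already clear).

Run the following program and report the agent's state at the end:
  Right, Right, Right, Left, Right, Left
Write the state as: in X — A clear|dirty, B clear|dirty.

[1] after Right: in B — A dirty, B dirty
[2] after Right: in B — A dirty, B dirty
[3] after Right: in B — A dirty, B dirty
[4] after Left: in A — A dirty, B dirty
[5] after Right: in B — A dirty, B dirty
[6] after Left: in A — A dirty, B dirty

in A — A dirty, B dirty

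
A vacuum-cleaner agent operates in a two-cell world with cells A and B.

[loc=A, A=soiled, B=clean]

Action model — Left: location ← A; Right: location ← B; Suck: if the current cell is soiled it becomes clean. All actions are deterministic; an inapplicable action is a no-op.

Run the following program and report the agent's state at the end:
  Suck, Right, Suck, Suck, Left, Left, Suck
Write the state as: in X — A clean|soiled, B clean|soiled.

1. Suck → in A — A clean, B clean
2. Right → in B — A clean, B clean
3. Suck → in B — A clean, B clean
4. Suck → in B — A clean, B clean
5. Left → in A — A clean, B clean
6. Left → in A — A clean, B clean
7. Suck → in A — A clean, B clean

in A — A clean, B clean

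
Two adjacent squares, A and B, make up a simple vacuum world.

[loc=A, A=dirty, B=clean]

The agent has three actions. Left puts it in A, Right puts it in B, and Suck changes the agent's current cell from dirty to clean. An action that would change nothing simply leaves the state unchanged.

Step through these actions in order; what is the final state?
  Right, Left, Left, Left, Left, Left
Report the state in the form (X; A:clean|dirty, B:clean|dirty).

t=1 Right ⇒ (B; A:dirty, B:clean)
t=2 Left ⇒ (A; A:dirty, B:clean)
t=3 Left ⇒ (A; A:dirty, B:clean)
t=4 Left ⇒ (A; A:dirty, B:clean)
t=5 Left ⇒ (A; A:dirty, B:clean)
t=6 Left ⇒ (A; A:dirty, B:clean)

(A; A:dirty, B:clean)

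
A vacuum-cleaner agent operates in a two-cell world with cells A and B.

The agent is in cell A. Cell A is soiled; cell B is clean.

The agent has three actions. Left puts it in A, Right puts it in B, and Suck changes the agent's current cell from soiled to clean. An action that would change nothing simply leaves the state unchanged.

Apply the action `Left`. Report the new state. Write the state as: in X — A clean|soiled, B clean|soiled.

start: in A — A soiled, B clean
step 1/1 (Left): in A — A soiled, B clean

in A — A soiled, B clean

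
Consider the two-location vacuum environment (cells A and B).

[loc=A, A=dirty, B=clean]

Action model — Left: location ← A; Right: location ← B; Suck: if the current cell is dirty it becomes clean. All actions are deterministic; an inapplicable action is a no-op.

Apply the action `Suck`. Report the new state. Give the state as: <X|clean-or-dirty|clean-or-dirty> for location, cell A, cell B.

<A|clean|clean>

start: <A|dirty|clean>
1) do Suck; now <A|clean|clean>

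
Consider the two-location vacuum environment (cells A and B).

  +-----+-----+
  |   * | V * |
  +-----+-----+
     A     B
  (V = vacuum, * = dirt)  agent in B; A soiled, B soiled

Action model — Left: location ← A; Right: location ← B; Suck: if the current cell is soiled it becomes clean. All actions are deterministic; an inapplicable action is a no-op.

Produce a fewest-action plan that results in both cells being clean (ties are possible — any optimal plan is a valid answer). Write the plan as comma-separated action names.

Suck, Left, Suck

Suck (#1): loc=B A=soiled B=clean
Left (#2): loc=A A=soiled B=clean
Suck (#3): loc=A A=clean B=clean
min 3: Suck B + move + Suck A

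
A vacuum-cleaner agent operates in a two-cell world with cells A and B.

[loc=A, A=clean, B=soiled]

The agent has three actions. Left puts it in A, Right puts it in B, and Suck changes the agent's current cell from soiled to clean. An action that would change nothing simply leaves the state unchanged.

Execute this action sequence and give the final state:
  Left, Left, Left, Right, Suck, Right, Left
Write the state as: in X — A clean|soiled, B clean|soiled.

t=1 Left ⇒ in A — A clean, B soiled
t=2 Left ⇒ in A — A clean, B soiled
t=3 Left ⇒ in A — A clean, B soiled
t=4 Right ⇒ in B — A clean, B soiled
t=5 Suck ⇒ in B — A clean, B clean
t=6 Right ⇒ in B — A clean, B clean
t=7 Left ⇒ in A — A clean, B clean

in A — A clean, B clean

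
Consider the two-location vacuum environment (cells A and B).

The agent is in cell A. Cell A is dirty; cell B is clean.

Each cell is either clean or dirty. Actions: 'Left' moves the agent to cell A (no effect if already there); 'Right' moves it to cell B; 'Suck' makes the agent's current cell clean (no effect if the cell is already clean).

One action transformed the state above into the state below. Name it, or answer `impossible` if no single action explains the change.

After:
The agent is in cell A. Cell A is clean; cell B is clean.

Suck

try  Left: (A; A:dirty, B:clean)
try Right: (B; A:dirty, B:clean)
try  Suck: (A; A:clean, B:clean)  ← match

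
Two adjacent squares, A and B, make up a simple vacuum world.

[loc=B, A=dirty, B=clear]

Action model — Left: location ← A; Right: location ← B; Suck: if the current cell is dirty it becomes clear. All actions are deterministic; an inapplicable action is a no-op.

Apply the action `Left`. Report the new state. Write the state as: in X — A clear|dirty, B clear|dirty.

in A — A dirty, B clear

start: in B — A dirty, B clear
1) do Left; now in A — A dirty, B clear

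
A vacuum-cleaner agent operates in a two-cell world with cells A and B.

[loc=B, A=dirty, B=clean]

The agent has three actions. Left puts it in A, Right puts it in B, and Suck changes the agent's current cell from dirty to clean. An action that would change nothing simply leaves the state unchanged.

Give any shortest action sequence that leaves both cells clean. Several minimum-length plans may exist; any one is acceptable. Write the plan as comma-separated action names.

step 1/2 (Left): (A; A:dirty, B:clean)
step 2/2 (Suck): (A; A:clean, B:clean)
min 2: go A then Suck

Left, Suck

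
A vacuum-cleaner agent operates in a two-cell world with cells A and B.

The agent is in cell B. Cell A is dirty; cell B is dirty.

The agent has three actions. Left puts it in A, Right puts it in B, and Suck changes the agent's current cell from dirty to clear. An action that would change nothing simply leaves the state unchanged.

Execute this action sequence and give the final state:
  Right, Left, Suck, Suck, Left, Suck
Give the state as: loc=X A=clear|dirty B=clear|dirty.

loc=A A=clear B=dirty

1. Right → loc=B A=dirty B=dirty
2. Left → loc=A A=dirty B=dirty
3. Suck → loc=A A=clear B=dirty
4. Suck → loc=A A=clear B=dirty
5. Left → loc=A A=clear B=dirty
6. Suck → loc=A A=clear B=dirty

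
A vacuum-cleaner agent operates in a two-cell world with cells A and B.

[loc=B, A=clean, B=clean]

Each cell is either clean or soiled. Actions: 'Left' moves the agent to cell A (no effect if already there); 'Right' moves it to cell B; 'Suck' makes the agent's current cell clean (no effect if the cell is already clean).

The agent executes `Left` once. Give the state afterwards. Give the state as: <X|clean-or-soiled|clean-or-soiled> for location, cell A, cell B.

start: <B|clean|clean>
[1] after Left: <A|clean|clean>

<A|clean|clean>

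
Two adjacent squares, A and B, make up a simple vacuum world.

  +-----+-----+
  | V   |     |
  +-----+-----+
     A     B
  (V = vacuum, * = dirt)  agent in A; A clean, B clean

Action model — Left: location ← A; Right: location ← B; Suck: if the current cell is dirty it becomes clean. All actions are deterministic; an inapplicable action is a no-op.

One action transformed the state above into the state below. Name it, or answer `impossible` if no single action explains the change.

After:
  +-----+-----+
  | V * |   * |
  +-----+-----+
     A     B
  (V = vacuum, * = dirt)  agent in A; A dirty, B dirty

try  Left: loc=A A=clean B=clean
try Right: loc=B A=clean B=clean
try  Suck: loc=A A=clean B=clean
no single action produces the after-state

impossible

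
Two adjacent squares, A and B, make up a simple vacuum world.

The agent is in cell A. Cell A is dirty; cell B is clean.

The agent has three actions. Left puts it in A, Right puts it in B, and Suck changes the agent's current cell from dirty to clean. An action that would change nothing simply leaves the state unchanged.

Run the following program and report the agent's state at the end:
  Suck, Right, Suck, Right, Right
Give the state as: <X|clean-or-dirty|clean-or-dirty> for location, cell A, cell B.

1) do Suck; now <A|clean|clean>
2) do Right; now <B|clean|clean>
3) do Suck; now <B|clean|clean>
4) do Right; now <B|clean|clean>
5) do Right; now <B|clean|clean>

<B|clean|clean>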